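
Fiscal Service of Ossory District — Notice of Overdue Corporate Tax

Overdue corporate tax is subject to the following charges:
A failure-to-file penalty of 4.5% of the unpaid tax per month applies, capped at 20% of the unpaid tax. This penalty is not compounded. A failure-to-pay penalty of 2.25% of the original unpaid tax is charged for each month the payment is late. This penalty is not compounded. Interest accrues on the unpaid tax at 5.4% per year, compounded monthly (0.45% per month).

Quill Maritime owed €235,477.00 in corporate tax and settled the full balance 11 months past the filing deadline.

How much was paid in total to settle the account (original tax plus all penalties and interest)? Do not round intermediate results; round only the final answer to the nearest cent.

€352,774.90

Failure-to-file: 11 × 4.5% × €235,477.00 = €116,561.12…, capped at 20% × €235,477.00 = €47,095.40
Failure-to-pay penalty = 2.25% × €235,477.00 × 11 mo = €58,280.56…
Interest: €235,477.00 × ((1 + 0.0045)^11 − 1) = €235,477.00 × 0.0506289… = €11,921.9466…
Total = €235,477.00 + €105,375.9575 + €11,921.9466… = €352,774.90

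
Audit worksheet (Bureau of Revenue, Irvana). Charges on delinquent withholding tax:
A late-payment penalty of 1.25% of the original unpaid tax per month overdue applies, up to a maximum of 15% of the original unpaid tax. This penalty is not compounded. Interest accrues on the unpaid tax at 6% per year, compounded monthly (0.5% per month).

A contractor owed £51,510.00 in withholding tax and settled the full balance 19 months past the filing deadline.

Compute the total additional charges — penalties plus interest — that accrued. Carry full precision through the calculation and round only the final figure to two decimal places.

£12,846.52

Penalty (uncapped): 19 × 1.25% × £51,510.00 = £12,233.63…; cap = 15% × £51,510.00 = £7,726.50 → penalty = £7,726.50
Interest: £51,510.00 × ((1 + 0.005)^19 − 1) = £51,510.00 × 0.0993986… = £5,120.0211…
Penalties + interest = £7,726.5000 + £5,120.0211… = £12,846.52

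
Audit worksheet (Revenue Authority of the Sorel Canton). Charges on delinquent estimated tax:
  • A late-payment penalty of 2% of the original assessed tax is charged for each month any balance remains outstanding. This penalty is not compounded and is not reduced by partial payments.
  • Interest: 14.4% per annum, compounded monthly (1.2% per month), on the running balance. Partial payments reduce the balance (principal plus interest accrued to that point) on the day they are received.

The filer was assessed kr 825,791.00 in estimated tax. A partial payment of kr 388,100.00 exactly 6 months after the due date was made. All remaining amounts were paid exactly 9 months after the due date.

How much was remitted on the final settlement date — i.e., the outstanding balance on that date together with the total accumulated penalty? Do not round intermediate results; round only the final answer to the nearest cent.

Balance at month 6: kr 825,791.0000 × (1 + 0.012)^6 = kr 887,060.4580…
After kr 388,100.00 payment: kr 887,060.4580… − kr 388,100.00 = kr 498,960.4580…
Balance at month 9: kr 498,960.4580… × (1 + 0.012)^3 = kr 517,139.4476…
Penalty: 9 × 2% × kr 825,791.00 = kr 148,642.38
Final settlement = outstanding balance + penalty = kr 517,139.4476… + kr 148,642.38 = kr 665,781.83

kr 665,781.83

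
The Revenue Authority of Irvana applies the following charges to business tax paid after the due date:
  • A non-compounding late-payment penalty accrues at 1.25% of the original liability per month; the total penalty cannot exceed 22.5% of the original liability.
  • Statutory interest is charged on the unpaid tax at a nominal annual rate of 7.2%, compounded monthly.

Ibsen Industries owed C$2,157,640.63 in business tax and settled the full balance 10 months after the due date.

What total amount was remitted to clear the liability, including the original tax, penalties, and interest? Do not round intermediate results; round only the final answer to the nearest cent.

Penalty: 10 × 1.25% × C$2,157,640.63 = C$269,705.08… (below the 22.5% cap of C$485,469.14…)
Interest (7.2%/yr ÷ 12 = 0.6%/month): C$2,157,640.63 × ((1 + 0.006)^10 − 1) = C$133,010.3331…
Total = C$2,157,640.63 + C$269,705.0788… + C$133,010.3331… = C$2,560,356.04

C$2,560,356.04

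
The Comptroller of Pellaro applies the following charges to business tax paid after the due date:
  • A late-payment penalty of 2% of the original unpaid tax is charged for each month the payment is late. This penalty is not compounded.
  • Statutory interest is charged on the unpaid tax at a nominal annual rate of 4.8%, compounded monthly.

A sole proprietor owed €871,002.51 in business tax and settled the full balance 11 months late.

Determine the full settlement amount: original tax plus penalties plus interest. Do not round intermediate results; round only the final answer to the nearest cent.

€1,101,722.93

Late-payment penalty = 2% × €871,002.51 × 11 mo = €191,620.55…
Interest (4.8%/yr ÷ 12 = 0.4%/month): €871,002.51 × ((1 + 0.004)^11 − 1) = €39,099.8644…
Total = €871,002.51 + €191,620.5522 + €39,099.8644… = €1,101,722.93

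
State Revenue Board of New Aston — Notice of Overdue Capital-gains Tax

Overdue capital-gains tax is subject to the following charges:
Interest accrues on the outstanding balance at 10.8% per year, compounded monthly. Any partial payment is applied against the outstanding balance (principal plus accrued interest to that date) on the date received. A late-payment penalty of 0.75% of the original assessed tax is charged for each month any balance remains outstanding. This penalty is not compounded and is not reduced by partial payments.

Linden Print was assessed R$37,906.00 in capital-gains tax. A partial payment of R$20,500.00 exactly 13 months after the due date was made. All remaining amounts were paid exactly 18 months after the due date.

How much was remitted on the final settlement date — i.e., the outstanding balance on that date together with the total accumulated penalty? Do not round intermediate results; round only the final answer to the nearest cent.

Monthly rate = 10.8% ÷ 12 = 0.9%
Balance at month 13: R$37,906.0000 × (1 + 0.009)^13 = R$42,588.5760…
After R$20,500.00 payment: R$42,588.5760… − R$20,500.00 = R$22,088.5760…
Balance at month 18: R$22,088.5760… × (1 + 0.009)^5 = R$23,100.6154…
Penalty: 18 × 0.75% × R$37,906.00 = R$5,117.31
Final settlement = outstanding balance + penalty = R$23,100.6154… + R$5,117.31 = R$28,217.93

R$28,217.93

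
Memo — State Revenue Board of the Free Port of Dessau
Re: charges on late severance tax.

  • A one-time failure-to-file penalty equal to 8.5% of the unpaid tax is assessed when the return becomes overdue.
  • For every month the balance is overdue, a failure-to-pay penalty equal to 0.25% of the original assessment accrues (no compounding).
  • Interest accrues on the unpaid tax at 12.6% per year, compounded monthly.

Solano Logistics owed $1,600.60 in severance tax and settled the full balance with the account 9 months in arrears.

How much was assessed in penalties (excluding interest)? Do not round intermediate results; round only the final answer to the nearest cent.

Failure-to-file penalty: 8.5% × $1,600.60 = $136.05…
Failure-to-pay penalty: 9 × 0.25% × $1,600.60 = $36.01…
Total penalty = $136.05… + $36.01… = $172.06

$172.06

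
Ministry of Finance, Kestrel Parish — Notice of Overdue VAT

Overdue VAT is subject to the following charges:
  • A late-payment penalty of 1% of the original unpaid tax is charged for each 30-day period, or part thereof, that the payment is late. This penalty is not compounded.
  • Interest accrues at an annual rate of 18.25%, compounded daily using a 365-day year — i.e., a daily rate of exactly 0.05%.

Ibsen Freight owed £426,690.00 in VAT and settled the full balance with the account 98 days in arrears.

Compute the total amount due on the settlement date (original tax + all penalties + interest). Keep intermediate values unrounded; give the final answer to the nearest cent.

Penalty periods: ⌈98/30⌉ = 4; penalty = 4 × 1% × £426,690.00 = £17,067.60
Interest: £426,690.00 × ((1 + 0.0005)^98 − 1) = £426,690.00 × 0.05020749… = £21,423.0339…
Total = £426,690.00 + £17,067.6000 + £21,423.0339… = £465,180.63

£465,180.63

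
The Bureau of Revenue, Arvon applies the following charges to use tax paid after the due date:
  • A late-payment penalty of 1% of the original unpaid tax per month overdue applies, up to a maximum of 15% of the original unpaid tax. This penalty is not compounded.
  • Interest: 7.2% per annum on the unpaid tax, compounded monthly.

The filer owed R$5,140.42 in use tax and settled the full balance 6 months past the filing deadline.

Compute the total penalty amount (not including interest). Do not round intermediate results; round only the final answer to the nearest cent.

Penalty: 6 × 1% × R$5,140.42 = R$308.43… (below the 15% cap of R$771.06…)

R$308.43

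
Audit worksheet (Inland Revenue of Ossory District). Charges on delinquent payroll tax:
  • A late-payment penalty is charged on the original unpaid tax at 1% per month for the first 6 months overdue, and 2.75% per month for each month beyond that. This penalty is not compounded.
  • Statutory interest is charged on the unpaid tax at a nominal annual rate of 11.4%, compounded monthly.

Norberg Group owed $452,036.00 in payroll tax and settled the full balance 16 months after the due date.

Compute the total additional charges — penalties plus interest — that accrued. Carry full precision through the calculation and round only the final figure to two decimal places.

Penalty, months 1–6: 6 × 1% × $452,036.00 = $27,122.16
Penalty, months 7–16: 10 × 2.75% × $452,036.00 = $124,309.90
Interest (11.4%/yr ÷ 12 = 0.95%/month): $452,036.00 × ((1 + 0.0095)^16 − 1) = $73,828.9144…
Penalties + interest = $151,432.0600 + $73,828.9144… = $225,260.97

$225,260.97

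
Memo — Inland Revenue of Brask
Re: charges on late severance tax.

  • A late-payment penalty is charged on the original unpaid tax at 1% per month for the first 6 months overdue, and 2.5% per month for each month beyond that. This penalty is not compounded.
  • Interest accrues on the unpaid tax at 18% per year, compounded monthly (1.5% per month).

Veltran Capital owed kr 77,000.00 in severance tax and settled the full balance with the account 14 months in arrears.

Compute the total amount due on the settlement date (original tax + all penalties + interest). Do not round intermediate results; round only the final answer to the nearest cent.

Penalty, months 1–6: 6 × 1% × kr 77,000.00 = kr 4,620.00
Penalty, months 7–14: 8 × 2.5% × kr 77,000.00 = kr 15,400.00
Interest: kr 77,000.00 × ((1 + 0.015)^14 − 1) = kr 77,000.00 × 0.2317557… = kr 17,845.1913…
Total = kr 77,000.00 + kr 20,020.0000 + kr 17,845.1913… = kr 114,865.19

kr 114,865.19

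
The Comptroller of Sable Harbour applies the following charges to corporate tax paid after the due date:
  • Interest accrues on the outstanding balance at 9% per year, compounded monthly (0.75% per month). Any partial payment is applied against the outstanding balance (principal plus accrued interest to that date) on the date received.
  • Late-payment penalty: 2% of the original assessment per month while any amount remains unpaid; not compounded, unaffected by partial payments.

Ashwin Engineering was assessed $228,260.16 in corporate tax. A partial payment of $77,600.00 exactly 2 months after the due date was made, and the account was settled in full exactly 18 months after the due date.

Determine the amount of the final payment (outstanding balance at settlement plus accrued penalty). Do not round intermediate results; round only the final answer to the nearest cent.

Balance at month 2: $228,260.1600 × (1 + 0.0075)^2 = $231,696.9020…
After $77,600.00 payment: $231,696.9020… − $77,600.00 = $154,096.9020…
Balance at month 18: $154,096.9020… × (1 + 0.0075)^16 = $173,665.9933…
Penalty: 18 × 2% × $228,260.16 = $82,173.66…
Final settlement = outstanding balance + penalty = $173,665.9933… + $82,173.66… = $255,839.65

$255,839.65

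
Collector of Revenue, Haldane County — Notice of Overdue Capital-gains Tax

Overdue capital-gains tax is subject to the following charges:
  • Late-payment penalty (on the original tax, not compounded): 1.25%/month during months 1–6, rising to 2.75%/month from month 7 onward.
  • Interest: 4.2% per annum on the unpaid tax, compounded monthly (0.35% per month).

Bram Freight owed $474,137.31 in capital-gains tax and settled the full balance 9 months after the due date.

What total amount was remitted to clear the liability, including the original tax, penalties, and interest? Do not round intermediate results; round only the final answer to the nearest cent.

Penalty, months 1–6: 6 × 1.25% × $474,137.31 = $35,560.30…
Penalty, months 7–9: 3 × 2.75% × $474,137.31 = $39,116.33…
Interest: $474,137.31 × ((1 + 0.0035)^9 − 1) = $474,137.31 × 0.0319446… = $15,146.1364…
Total = $474,137.31 + $74,676.6263… + $15,146.1364… = $563,960.07

$563,960.07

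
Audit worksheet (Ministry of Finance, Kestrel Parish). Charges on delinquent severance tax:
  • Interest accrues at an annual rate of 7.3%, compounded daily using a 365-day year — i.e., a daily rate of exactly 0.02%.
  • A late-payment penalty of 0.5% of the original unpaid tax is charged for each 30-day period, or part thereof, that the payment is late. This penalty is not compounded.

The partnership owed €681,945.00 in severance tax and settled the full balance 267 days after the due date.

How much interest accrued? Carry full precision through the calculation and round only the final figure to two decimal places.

€37,401.87

Interest: €681,945.00 × ((1 + 0.0002)^267 − 1) = €681,945.00 × 0.05484587… = €37,401.8663…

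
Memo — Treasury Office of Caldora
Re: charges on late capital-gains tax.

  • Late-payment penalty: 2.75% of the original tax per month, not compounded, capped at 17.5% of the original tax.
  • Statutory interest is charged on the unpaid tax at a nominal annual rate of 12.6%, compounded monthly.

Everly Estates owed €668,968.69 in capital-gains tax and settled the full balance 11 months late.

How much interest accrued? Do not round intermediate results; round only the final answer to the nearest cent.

Interest (12.6%/yr ÷ 12 = 1.05%/month): €668,968.69 × ((1 + 0.0105)^11 − 1) = €81,452.8443…

€81,452.84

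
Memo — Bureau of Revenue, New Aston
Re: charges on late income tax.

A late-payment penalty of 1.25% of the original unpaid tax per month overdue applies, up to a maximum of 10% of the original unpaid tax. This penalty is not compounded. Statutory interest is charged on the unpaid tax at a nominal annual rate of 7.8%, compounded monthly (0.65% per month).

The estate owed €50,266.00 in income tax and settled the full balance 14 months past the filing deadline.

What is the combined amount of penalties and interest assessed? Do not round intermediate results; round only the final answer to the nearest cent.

€9,799.18

Penalty (uncapped): 14 × 1.25% × €50,266.00 = €8,796.55; cap = 10% × €50,266.00 = €5,026.60 → penalty = €5,026.60
Interest: €50,266.00 × ((1 + 0.0065)^14 − 1) = €50,266.00 × 0.0949465… = €4,772.5820…
Penalties + interest = €5,026.6000 + €4,772.5820… = €9,799.18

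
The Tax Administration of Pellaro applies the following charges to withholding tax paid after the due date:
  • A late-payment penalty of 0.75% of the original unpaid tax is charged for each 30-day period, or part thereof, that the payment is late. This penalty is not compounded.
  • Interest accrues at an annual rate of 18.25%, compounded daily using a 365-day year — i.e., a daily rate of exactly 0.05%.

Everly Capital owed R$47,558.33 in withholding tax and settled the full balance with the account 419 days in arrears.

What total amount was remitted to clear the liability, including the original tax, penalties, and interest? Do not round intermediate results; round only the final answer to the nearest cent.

R$63,632.89

Penalty periods: ⌈419/30⌉ = 14; penalty = 14 × 0.75% × R$47,558.33 = R$4,993.62…
Interest: R$47,558.33 × ((1 + 0.0005)^419 − 1) = R$47,558.33 × 0.23299682… = R$11,080.9395…
Total = R$47,558.33 + R$4,993.6247… + R$11,080.9395… = R$63,632.89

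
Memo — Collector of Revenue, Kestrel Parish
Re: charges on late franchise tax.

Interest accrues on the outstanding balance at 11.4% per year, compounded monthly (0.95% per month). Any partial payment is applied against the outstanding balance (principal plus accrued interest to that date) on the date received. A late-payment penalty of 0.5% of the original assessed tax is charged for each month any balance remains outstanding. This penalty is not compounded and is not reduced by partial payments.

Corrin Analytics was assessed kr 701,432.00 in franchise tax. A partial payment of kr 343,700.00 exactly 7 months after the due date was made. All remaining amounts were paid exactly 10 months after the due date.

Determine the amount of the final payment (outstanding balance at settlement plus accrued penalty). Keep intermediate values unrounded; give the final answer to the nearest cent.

Balance at month 7: kr 701,432.0000 × (1 + 0.0095)^7 = kr 749,427.8668…
After kr 343,700.00 payment: kr 749,427.8668… − kr 343,700.00 = kr 405,727.8668…
Balance at month 10: kr 405,727.8668… × (1 + 0.0095)^3 = kr 417,401.3096…
Penalty: 10 × 0.5% × kr 701,432.00 = kr 35,071.60
Final settlement = outstanding balance + penalty = kr 417,401.3096… + kr 35,071.60 = kr 452,472.91

kr 452,472.91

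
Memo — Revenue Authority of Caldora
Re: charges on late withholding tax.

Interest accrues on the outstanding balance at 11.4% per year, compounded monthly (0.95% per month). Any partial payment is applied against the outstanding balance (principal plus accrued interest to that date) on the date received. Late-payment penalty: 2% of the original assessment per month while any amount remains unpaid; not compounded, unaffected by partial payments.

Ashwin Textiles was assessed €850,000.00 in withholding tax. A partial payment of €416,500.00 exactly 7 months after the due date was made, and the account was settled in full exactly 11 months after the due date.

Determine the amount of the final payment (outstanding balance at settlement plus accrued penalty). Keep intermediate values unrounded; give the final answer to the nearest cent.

Balance at month 7: €850,000.0000 × (1 + 0.0095)^7 = €908,161.7131…
After €416,500.00 payment: €908,161.7131… − €416,500.00 = €491,661.7131…
Balance at month 11: €491,661.7131… × (1 + 0.0095)^4 = €510,612.7832…
Penalty: 11 × 2% × €850,000.00 = €187,000.00
Final settlement = outstanding balance + penalty = €510,612.7832… + €187,000.00 = €697,612.78

€697,612.78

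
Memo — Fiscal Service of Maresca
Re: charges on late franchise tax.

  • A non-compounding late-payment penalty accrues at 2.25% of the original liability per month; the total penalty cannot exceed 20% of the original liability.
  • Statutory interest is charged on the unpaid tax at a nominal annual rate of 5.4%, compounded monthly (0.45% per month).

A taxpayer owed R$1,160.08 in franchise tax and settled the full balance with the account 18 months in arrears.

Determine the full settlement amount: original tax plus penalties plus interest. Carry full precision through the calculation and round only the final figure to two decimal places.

R$1,489.74

Penalty (uncapped): 18 × 2.25% × R$1,160.08 = R$469.83…; cap = 20% × R$1,160.08 = R$232.02… → penalty = R$232.02…
Interest: R$1,160.08 × ((1 + 0.0045)^18 − 1) = R$1,160.08 × 0.0841739… = R$97.6484…
Total = R$1,160.08 + R$232.0160 + R$97.6484… = R$1,489.74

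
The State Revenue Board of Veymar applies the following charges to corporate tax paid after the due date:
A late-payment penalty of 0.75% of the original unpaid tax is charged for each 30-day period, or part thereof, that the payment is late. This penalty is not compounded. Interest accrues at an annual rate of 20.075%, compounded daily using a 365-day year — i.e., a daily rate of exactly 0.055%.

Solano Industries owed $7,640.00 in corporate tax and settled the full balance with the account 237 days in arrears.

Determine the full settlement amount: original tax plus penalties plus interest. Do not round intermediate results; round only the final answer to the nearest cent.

$9,161.78

Penalty periods: ⌈237/30⌉ = 8; penalty = 8 × 0.75% × $7,640.00 = $458.40
Interest: $7,640.00 × ((1 + 0.00055)^237 − 1) = $7,640.00 × 0.13918622… = $1,063.3827…
Total = $7,640.00 + $458.4000 + $1,063.3827… = $9,161.78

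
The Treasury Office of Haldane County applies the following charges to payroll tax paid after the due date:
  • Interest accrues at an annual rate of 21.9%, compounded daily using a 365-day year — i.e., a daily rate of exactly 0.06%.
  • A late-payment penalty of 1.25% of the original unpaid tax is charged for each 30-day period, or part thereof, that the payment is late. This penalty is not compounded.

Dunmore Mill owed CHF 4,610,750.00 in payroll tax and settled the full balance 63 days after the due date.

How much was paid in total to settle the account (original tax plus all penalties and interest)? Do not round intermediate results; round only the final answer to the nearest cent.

CHF 4,961,221.11

Penalty periods: ⌈63/30⌉ = 3; penalty = 3 × 1.25% × CHF 4,610,750.00 = CHF 172,903.13…
Interest: CHF 4,610,750.00 × ((1 + 0.0006)^63 − 1) = CHF 4,610,750.00 × 0.03851174… = CHF 177,567.9836…
Total = CHF 4,610,750.00 + CHF 172,903.1250 + CHF 177,567.9836… = CHF 4,961,221.11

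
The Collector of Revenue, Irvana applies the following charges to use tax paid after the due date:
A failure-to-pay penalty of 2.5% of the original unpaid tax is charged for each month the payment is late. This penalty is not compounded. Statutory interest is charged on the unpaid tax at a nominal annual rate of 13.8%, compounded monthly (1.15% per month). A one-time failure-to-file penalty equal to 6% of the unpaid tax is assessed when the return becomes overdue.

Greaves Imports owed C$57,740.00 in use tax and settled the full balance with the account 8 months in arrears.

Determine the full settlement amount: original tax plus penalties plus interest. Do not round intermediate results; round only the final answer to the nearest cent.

Failure-to-file penalty: 6% × C$57,740.00 = C$3,464.40
Failure-to-pay penalty = 2.5% × C$57,740.00 × 8 mo = C$11,548.00
Interest: C$57,740.00 × ((1 + 0.0115)^8 − 1) = C$57,740.00 × 0.0957894… = C$5,530.8802…
Total = C$57,740.00 + C$15,012.4000 + C$5,530.8802… = C$78,283.28

C$78,283.28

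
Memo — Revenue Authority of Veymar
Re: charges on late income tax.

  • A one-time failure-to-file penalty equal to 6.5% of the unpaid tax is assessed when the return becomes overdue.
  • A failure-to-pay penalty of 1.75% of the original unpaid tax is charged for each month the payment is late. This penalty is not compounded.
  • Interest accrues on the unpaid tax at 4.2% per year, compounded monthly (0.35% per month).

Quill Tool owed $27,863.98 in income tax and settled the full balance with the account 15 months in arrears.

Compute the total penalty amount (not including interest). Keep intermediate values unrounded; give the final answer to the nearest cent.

$9,125.45

Failure-to-file penalty: 6.5% × $27,863.98 = $1,811.16…
Failure-to-pay penalty: 15 × 1.75% × $27,863.98 = $7,314.29…
Total penalty = $1,811.16… + $7,314.29… = $9,125.45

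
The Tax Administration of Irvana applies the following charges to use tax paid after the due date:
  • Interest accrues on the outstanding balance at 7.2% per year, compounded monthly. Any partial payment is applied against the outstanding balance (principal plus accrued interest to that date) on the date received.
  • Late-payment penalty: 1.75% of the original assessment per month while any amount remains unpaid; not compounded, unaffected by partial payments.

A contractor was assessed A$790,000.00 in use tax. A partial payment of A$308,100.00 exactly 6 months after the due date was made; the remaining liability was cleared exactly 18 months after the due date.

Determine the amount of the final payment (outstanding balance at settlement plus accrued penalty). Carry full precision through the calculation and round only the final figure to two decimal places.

A$797,633.66

Monthly rate = 7.2% ÷ 12 = 0.6%
Balance at month 6: A$790,000.0000 × (1 + 0.006)^6 = A$818,870.0282…
After A$308,100.00 payment: A$818,870.0282… − A$308,100.00 = A$510,770.0282…
Balance at month 18: A$510,770.0282… × (1 + 0.006)^12 = A$548,783.6624…
Penalty: 18 × 1.75% × A$790,000.00 = A$248,850.00
Final settlement = outstanding balance + penalty = A$548,783.6624… + A$248,850.00 = A$797,633.66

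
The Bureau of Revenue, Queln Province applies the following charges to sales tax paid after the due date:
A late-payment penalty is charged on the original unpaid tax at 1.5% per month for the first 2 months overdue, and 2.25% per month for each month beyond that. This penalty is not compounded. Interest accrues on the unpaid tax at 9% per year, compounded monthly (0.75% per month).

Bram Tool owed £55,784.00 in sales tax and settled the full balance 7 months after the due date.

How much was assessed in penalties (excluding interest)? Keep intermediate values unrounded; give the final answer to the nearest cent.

Penalty, months 1–2: 2 × 1.5% × £55,784.00 = £1,673.52
Penalty, months 3–7: 5 × 2.25% × £55,784.00 = £6,275.70
Total penalty = £1,673.52 + £6,275.70 = £7,949.22

£7,949.22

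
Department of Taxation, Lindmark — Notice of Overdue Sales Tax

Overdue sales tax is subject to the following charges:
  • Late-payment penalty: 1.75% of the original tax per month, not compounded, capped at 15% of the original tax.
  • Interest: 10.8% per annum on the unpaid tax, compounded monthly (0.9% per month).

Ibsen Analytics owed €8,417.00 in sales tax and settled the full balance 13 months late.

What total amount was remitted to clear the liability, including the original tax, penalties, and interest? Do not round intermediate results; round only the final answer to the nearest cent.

Penalty (uncapped): 13 × 1.75% × €8,417.00 = €1,914.87…; cap = 15% × €8,417.00 = €1,262.55 → penalty = €1,262.55
Interest: €8,417.00 × ((1 + 0.009)^13 − 1) = €8,417.00 × 0.1235313… = €1,039.7626…
Total = €8,417.00 + €1,262.5500 + €1,039.7626… = €10,719.31

€10,719.31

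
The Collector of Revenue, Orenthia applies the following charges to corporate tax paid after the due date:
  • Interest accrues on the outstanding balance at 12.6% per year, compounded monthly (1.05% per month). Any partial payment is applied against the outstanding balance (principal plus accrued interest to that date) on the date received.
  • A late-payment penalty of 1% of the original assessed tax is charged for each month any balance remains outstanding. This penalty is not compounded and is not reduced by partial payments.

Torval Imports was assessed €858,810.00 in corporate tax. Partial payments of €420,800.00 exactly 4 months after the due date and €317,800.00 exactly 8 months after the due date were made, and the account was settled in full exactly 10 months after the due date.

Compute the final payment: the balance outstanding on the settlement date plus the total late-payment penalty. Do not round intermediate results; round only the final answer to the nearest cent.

€266,723.39

Balance at month 4: €858,810.0000 × (1 + 0.0105)^4 = €895,452.1100…
After €420,800.00 payment: €895,452.1100… − €420,800.00 = €474,652.1100…
Balance at month 8: €474,652.1100… × (1 + 0.0105)^4 = €494,903.6846…
After €317,800.00 payment: €494,903.6846… − €317,800.00 = €177,103.6846…
Balance at month 10: €177,103.6846… × (1 + 0.0105)^2 = €180,842.3877…
Penalty: 10 × 1% × €858,810.00 = €85,881.00
Final settlement = outstanding balance + penalty = €180,842.3877… + €85,881.00 = €266,723.39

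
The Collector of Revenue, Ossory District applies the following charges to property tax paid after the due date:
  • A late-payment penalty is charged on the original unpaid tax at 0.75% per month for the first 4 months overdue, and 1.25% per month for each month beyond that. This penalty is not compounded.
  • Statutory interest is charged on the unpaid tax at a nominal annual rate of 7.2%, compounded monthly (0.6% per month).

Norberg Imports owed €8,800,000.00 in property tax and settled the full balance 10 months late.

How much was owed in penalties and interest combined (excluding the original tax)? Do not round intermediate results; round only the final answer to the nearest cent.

€1,466,486.51

Penalty, months 1–4: 4 × 0.75% × €8,800,000.00 = €264,000.00
Penalty, months 5–10: 6 × 1.25% × €8,800,000.00 = €660,000.00
Interest: €8,800,000.00 × ((1 + 0.006)^10 − 1) = €8,800,000.00 × 0.0616462… = €542,486.5083…
Penalties + interest = €924,000.0000 + €542,486.5083… = €1,466,486.51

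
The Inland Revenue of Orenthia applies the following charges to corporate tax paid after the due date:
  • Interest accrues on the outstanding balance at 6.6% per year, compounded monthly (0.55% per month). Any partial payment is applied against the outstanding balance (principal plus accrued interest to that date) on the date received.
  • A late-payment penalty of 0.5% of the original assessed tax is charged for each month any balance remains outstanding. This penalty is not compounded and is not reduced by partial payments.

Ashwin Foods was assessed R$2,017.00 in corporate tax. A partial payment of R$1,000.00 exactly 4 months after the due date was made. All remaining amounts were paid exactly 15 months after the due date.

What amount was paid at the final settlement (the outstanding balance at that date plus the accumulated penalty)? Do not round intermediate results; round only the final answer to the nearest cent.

Balance at month 4: R$2,017.0000 × (1 + 0.0055)^4 = R$2,061.7414…
After R$1,000.00 payment: R$2,061.7414… − R$1,000.00 = R$1,061.7414…
Balance at month 15: R$1,061.7414… × (1 + 0.0055)^11 = R$1,127.7727…
Penalty: 15 × 0.5% × R$2,017.00 = R$151.28…
Final settlement = outstanding balance + penalty = R$1,127.7727… + R$151.28… = R$1,279.05

R$1,279.05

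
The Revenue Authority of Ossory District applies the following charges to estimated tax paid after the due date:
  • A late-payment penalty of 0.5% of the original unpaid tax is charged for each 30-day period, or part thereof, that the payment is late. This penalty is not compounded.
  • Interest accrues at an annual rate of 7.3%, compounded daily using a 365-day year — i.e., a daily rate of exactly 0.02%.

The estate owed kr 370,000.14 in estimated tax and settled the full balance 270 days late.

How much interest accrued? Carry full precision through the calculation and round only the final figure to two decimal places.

Interest: kr 370,000.14 × ((1 + 0.0002)^270 − 1) = kr 370,000.14 × 0.05547890… = kr 20,527.2020…

kr 20,527.20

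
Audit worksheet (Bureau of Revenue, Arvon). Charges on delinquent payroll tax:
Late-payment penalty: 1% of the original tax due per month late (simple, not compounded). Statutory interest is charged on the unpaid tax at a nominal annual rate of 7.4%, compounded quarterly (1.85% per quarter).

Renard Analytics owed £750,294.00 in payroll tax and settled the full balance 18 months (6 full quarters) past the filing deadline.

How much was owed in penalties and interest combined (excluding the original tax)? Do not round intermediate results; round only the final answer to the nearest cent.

£222,283.72

Late-payment penalty: 18 × 1% × £750,294.00 = £135,052.92
Interest: £750,294.00 × ((1 + 0.0185)^6 − 1) = £750,294.00 × 0.1162622… = £87,230.7955…
Penalties + interest = £135,052.9200 + £87,230.7955… = £222,283.72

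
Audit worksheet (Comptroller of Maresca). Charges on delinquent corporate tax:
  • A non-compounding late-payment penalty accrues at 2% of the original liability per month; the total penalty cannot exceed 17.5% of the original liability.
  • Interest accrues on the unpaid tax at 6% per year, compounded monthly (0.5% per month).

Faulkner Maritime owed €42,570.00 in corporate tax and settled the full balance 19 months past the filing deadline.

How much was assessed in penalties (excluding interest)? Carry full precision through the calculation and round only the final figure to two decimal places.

€7,449.75

Penalty (uncapped): 19 × 2% × €42,570.00 = €16,176.60; cap = 17.5% × €42,570.00 = €7,449.75 → penalty = €7,449.75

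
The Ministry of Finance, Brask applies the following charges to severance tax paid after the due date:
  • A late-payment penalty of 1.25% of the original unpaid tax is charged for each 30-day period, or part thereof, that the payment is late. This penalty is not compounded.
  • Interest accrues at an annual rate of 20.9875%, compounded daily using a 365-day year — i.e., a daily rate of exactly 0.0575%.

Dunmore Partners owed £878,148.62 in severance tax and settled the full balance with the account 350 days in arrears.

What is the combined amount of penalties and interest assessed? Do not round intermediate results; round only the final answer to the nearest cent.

Penalty periods: ⌈350/30⌉ = 12; penalty = 12 × 1.25% × £878,148.62 = £131,722.29…
Interest: £878,148.62 × ((1 + 0.000575)^350 − 1) = £878,148.62 × 0.22285974… = £195,703.9708…
Penalties + interest = £131,722.2930 + £195,703.9708… = £327,426.26

£327,426.26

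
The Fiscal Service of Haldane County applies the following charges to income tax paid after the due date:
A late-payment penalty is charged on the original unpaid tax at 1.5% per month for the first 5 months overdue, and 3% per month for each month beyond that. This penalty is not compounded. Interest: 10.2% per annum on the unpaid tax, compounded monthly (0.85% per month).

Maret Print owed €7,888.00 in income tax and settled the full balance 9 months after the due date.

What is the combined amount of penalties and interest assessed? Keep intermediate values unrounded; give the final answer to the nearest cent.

Penalty, months 1–5: 5 × 1.5% × €7,888.00 = €591.60
Penalty, months 6–9: 4 × 3% × €7,888.00 = €946.56
Interest: €7,888.00 × ((1 + 0.0085)^9 − 1) = €7,888.00 × 0.0791532… = €624.3608…
Penalties + interest = €1,538.1600 + €624.3608… = €2,162.52

€2,162.52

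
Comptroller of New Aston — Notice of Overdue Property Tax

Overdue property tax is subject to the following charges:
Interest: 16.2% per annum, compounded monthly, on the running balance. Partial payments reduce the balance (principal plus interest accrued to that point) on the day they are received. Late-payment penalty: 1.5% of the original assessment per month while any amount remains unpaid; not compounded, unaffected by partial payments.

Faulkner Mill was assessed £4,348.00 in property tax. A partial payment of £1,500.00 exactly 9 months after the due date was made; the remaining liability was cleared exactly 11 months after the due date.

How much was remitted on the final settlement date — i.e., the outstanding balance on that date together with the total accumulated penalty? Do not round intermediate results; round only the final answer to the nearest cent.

Monthly rate = 16.2% ÷ 12 = 1.35%
Balance at month 9: £4,348.0000 × (1 + 0.0135)^9 = £4,905.7263…
After £1,500.00 payment: £4,905.7263… − £1,500.00 = £3,405.7263…
Balance at month 11: £3,405.7263… × (1 + 0.0135)^2 = £3,498.3016…
Penalty: 11 × 1.5% × £4,348.00 = £717.42
Final settlement = outstanding balance + penalty = £3,498.3016… + £717.42 = £4,215.72

£4,215.72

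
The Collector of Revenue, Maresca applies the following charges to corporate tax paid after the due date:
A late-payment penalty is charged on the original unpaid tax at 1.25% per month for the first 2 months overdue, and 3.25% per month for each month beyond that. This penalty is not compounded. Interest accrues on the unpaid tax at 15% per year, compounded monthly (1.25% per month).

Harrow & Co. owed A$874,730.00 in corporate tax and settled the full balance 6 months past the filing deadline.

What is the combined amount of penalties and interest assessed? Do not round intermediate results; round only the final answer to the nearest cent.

Penalty, months 1–2: 2 × 1.25% × A$874,730.00 = A$21,868.25
Penalty, months 3–6: 4 × 3.25% × A$874,730.00 = A$113,714.90
Interest: A$874,730.00 × ((1 + 0.0125)^6 − 1) = A$874,730.00 × 0.0773832… = A$67,689.3895…
Penalties + interest = A$135,583.1500 + A$67,689.3895… = A$203,272.54

A$203,272.54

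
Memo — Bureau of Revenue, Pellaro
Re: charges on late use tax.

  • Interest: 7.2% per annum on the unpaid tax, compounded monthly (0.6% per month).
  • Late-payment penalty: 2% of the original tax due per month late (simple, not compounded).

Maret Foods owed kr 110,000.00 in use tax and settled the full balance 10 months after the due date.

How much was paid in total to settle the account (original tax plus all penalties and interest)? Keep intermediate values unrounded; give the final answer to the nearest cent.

Late-payment penalty: 10 × 2% × kr 110,000.00 = kr 22,000.00
Interest: kr 110,000.00 × ((1 + 0.006)^10 − 1) = kr 110,000.00 × 0.0616462… = kr 6,781.0814…
Total = kr 110,000.00 + kr 22,000.0000 + kr 6,781.0814… = kr 138,781.08

kr 138,781.08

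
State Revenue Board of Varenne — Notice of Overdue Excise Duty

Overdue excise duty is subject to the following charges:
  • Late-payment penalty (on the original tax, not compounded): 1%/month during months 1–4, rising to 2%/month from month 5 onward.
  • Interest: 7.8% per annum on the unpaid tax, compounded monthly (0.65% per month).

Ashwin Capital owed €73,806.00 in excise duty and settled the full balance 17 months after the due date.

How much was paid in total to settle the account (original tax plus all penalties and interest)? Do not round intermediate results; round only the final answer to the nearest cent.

Penalty, months 1–4: 4 × 1% × €73,806.00 = €2,952.24
Penalty, months 5–17: 13 × 2% × €73,806.00 = €19,189.56
Interest: €73,806.00 × ((1 + 0.0065)^17 − 1) = €73,806.00 × 0.1164371… = €8,593.7541…
Total = €73,806.00 + €22,141.8000 + €8,593.7541… = €104,541.55

€104,541.55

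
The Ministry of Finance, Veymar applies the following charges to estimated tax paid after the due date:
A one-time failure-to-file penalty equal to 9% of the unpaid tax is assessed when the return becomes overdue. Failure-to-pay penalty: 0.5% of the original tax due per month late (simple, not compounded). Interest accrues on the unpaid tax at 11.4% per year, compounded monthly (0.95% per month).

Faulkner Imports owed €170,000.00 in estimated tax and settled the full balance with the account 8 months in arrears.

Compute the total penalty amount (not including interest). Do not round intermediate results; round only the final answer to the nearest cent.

€22,100.00

Failure-to-file penalty: 9% × €170,000.00 = €15,300.00
Failure-to-pay penalty: 8 × 0.5% × €170,000.00 = €6,800.00
Total penalty = €15,300.00 + €6,800.00 = €22,100.00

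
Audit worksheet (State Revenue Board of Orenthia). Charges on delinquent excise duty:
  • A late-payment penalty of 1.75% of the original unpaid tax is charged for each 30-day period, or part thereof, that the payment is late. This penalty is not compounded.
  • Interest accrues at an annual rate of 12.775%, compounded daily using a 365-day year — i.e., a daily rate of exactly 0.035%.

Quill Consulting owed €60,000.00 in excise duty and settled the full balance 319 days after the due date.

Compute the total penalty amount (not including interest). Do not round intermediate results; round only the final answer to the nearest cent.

Penalty periods: ⌈319/30⌉ = 11; penalty = 11 × 1.75% × €60,000.00 = €11,550.00

€11,550.00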